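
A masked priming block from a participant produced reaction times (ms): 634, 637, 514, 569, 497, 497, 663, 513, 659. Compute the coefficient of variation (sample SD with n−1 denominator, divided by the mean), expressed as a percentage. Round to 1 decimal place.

12.6%

n = 9, Σ = 5183, M = 575.8889
Σ(x−M)² = 41886.889; s = √(41886.889/8) = 72.3593
CV = 72.3593 / 575.8889 = 0.12565 = 12.565%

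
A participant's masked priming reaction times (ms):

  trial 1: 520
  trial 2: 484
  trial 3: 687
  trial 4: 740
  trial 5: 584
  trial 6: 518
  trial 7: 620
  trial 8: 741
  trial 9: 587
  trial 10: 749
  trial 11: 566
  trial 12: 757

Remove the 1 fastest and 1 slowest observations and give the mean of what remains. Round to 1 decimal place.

631.2 ms

Sorted: 484, 518, 520, 566, 584, 587, 620, 687, 740, 741, 749, 757
Drop lowest 1 (484) and highest 1 (757)
Remaining (n=10): Σ = 6312, mean = 6312/10 = 631.200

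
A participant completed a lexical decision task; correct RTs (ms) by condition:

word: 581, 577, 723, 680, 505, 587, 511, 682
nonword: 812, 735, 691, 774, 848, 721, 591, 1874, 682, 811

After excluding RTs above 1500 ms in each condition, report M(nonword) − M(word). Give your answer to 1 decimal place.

134.8 ms

nonword: exclude 1874
M(word) = 4846/8 = 605.750
M(nonword) = 6665/9 = 740.556
Difference = 740.556 − 605.750 = 134.806 ms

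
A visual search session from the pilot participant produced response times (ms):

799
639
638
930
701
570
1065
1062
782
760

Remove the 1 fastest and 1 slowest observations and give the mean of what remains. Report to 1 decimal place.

Sorted: 570, 638, 639, 701, 760, 782, 799, 930, 1062, 1065
Drop lowest 1 (570) and highest 1 (1065)
Remaining (n=8): Σ = 6311, mean = 6311/8 = 788.875

788.9 ms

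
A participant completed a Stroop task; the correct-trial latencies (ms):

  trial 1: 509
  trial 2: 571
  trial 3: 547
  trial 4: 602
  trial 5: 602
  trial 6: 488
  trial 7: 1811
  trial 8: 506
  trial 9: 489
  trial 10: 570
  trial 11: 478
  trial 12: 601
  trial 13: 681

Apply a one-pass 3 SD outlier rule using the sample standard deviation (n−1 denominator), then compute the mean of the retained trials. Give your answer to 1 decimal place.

553.7 ms

n = 13, ΣRT = 8455, M = 650.385
Σ(x−M)² = 1501505.08; s = √(1501505.08/12) = 353.731
Cutoffs: 650.385 ± 3·353.731 → [-410.8, 1711.6]
Outside: 1811 → excluded.
Retained (n=12): Σ = 6644, mean = 6644/12 = 553.667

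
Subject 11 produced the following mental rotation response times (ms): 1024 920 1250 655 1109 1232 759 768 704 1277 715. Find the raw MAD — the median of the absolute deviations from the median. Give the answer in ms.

Sorted: 655, 704, 715, 759, 768, 920, 1024, 1109, 1232, 1250, 1277 → median = 920
|x − 920|: 104, 0, 330, 265, 189, 312, 161, 152, 216, 357, 205
Sorted deviations: 0, 104, 152, 161, 189, 205, 216, 265, 312, 330, 357 → MAD = 205

205 ms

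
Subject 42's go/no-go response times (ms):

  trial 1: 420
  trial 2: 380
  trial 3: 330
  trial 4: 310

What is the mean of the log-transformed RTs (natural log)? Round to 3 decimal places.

5.879

ln(RT): 6.0403, 5.9402, 5.7991, 5.7366
Σ ln(RT) = 23.5161
Mean = 23.5161/4 = 5.87902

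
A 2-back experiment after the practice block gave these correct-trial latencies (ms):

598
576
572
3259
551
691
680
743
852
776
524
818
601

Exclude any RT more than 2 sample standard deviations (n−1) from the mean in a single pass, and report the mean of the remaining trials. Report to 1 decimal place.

665.2 ms

n = 13, ΣRT = 11241, M = 864.692
Σ(x−M)² = 6346150.77; s = √(6346150.77/12) = 727.218
Cutoffs: 864.692 ± 2·727.218 → [-589.7, 2319.1]
Outside: 3259 → excluded.
Retained (n=12): Σ = 7982, mean = 7982/12 = 665.167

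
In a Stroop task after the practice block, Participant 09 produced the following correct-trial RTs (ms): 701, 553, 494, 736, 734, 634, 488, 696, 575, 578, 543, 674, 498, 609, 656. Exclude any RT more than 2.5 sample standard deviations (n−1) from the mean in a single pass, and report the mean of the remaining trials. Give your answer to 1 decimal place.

n = 15, ΣRT = 9169, M = 611.267
Σ(x−M)² = 104564.93; s = √(104564.93/14) = 86.423
Cutoffs: 611.267 ± 2.5·86.423 → [395.2, 827.3]
No RTs fall outside the cutoffs; all 15 retained. Mean = 9169/15 = 611.267

611.3 ms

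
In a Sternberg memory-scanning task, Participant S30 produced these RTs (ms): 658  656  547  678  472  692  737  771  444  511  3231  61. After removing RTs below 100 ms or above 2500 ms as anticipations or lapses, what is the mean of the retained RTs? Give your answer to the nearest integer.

Excluded: 61, 3231
Retained (n=10): Σ = 6166
Mean = 6166/10 = 616.6000

617 ms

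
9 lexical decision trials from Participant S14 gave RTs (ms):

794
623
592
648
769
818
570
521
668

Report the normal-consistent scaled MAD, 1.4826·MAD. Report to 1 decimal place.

Sorted: 521, 570, 592, 623, 648, 668, 769, 794, 818 → median = 648
|x − 648| sorted: 0, 20, 25, 56, 78, 121, 127, 146, 170 → MAD = 78
Robust SD ≈ 1.4826 × 78 = 115.643

115.6 ms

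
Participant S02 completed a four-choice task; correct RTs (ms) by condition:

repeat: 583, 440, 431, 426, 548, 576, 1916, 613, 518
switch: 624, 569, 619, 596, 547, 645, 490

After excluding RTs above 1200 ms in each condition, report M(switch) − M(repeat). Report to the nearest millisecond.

67 ms

repeat: exclude 1916
M(repeat) = 4135/8 = 516.875
M(switch) = 4090/7 = 584.286
Difference = 584.286 − 516.875 = 67.411 ms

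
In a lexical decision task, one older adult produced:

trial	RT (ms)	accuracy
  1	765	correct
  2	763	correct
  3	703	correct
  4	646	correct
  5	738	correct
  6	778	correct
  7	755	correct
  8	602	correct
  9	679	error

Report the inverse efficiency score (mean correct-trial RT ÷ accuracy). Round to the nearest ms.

809 ms

Correct trials (n=8): 765, 763, 703, 646, 738, 778, 755, 602
Mean correct RT = 5750/8 = 718.7500 ms
Proportion correct = 8/9
IES = 718.7500 / (8/9) = 808.594 ms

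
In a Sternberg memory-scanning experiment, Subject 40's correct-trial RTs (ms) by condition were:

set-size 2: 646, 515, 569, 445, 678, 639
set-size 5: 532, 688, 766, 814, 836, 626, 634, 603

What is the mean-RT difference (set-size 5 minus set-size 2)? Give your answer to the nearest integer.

105 ms

M(set-size 2) = 3492/6 = 582.000
M(set-size 5) = 5499/8 = 687.375
Difference = 687.375 − 582.000 = 105.375 ms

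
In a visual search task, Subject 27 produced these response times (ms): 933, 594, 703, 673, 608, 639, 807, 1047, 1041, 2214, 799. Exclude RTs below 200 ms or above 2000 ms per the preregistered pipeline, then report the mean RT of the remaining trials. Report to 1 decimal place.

Excluded: 2214
Retained (n=10): Σ = 7844
Mean = 7844/10 = 784.4000

784.4 ms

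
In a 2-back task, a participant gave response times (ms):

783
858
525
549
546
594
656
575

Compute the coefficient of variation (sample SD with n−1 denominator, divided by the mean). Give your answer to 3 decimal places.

0.192

n = 8, Σ = 5086, M = 635.7500
Σ(x−M)² = 104767.500; s = √(104767.500/7) = 122.3388
CV = 122.3388 / 635.7500 = 0.19243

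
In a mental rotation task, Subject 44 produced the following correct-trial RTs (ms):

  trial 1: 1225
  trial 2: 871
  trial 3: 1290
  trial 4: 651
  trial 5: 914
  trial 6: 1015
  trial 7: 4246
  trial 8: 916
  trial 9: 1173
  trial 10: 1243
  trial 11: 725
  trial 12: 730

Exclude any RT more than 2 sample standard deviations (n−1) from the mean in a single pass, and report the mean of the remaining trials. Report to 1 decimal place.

n = 12, ΣRT = 14999, M = 1249.917
Σ(x−M)² = 10312362.92; s = √(10312362.92/11) = 968.239
Cutoffs: 1249.917 ± 2·968.239 → [-686.6, 3186.4]
Outside: 4246 → excluded.
Retained (n=11): Σ = 10753, mean = 10753/11 = 977.545

977.5 ms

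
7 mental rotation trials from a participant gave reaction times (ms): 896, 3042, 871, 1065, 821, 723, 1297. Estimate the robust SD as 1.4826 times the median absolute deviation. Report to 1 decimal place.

250.6 ms

Sorted: 723, 821, 871, 896, 1065, 1297, 3042 → median = 896
|x − 896| sorted: 0, 25, 75, 169, 173, 401, 2146 → MAD = 169
Robust SD ≈ 1.4826 × 169 = 250.559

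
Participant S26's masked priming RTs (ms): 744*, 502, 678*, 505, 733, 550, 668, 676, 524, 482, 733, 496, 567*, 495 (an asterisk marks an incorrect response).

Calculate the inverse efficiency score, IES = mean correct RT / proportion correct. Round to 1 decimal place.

Correct trials (n=11): 502, 505, 733, 550, 668, 676, 524, 482, 733, 496, 495
Mean correct RT = 6364/11 = 578.5455 ms
Proportion correct = 11/14
IES = 578.5455 / (11/14) = 736.331 ms

736.3 ms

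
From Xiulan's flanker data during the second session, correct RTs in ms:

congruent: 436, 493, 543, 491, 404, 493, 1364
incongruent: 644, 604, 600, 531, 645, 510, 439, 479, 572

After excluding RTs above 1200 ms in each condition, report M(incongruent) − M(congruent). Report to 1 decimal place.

congruent: exclude 1364
M(congruent) = 2860/6 = 476.667
M(incongruent) = 5024/9 = 558.222
Difference = 558.222 − 476.667 = 81.556 ms

81.6 ms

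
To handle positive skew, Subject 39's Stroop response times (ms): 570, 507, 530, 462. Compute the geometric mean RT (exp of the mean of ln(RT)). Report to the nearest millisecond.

ln(RT): 6.3456, 6.2285, 6.2729, 6.1356
Mean ln(RT) = 24.9826/4 = 6.24565
Geometric mean = exp(6.24565) = 515.76 ms

516 ms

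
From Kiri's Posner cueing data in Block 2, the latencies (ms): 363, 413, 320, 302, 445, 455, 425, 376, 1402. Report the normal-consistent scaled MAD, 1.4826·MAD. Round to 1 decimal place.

62.3 ms

Sorted: 302, 320, 363, 376, 413, 425, 445, 455, 1402 → median = 413
|x − 413| sorted: 0, 12, 32, 37, 42, 50, 93, 111, 989 → MAD = 42
Robust SD ≈ 1.4826 × 42 = 62.269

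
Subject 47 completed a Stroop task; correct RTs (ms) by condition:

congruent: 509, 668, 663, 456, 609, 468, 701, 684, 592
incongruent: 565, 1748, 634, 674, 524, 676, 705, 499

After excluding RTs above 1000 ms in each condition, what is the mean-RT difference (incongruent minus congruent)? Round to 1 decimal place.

incongruent: exclude 1748
M(congruent) = 5350/9 = 594.444
M(incongruent) = 4277/7 = 611.000
Difference = 611.000 − 594.444 = 16.556 ms

16.6 ms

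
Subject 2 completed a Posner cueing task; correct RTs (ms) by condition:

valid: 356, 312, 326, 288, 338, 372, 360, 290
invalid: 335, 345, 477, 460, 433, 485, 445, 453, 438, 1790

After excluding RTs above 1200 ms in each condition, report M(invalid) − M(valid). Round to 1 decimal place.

99.9 ms

invalid: exclude 1790
M(valid) = 2642/8 = 330.250
M(invalid) = 3871/9 = 430.111
Difference = 430.111 − 330.250 = 99.861 ms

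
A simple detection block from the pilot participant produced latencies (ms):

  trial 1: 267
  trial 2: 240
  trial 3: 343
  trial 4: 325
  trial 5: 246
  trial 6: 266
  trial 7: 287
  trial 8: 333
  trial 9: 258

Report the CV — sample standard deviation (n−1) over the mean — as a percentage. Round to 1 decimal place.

13.7%

n = 9, Σ = 2565, M = 285.0000
Σ(x−M)² = 12232.000; s = √(12232.000/8) = 39.1024
CV = 39.1024 / 285.0000 = 0.13720 = 13.720%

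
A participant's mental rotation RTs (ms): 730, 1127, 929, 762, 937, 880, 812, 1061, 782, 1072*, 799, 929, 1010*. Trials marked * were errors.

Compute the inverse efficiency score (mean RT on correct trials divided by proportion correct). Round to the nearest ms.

Correct trials (n=11): 730, 1127, 929, 762, 937, 880, 812, 1061, 782, 799, 929
Mean correct RT = 9748/11 = 886.1818 ms
Proportion correct = 11/13
IES = 886.1818 / (11/13) = 1047.306 ms

1047 ms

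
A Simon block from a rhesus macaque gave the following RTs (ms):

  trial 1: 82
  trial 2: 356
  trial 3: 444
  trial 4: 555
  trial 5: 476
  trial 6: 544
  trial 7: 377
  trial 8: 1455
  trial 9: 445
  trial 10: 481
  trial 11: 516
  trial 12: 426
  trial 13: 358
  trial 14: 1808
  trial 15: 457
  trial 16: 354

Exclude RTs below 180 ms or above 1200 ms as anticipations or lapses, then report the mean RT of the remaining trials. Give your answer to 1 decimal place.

445.3 ms

Excluded: 82, 1455, 1808
Retained (n=13): Σ = 5789
Mean = 5789/13 = 445.3077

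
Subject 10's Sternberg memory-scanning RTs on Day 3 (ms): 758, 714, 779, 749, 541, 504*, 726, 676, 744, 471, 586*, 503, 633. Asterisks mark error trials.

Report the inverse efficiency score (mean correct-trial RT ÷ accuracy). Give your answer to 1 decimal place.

783.7 ms

Correct trials (n=11): 758, 714, 779, 749, 541, 726, 676, 744, 471, 503, 633
Mean correct RT = 7294/11 = 663.0909 ms
Proportion correct = 11/13
IES = 663.0909 / (11/13) = 783.653 ms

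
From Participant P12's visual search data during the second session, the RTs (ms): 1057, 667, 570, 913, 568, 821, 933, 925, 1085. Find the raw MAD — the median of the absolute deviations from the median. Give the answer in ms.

Sorted: 568, 570, 667, 821, 913, 925, 933, 1057, 1085 → median = 913
|x − 913|: 144, 246, 343, 0, 345, 92, 20, 12, 172
Sorted deviations: 0, 12, 20, 92, 144, 172, 246, 343, 345 → MAD = 144

144 ms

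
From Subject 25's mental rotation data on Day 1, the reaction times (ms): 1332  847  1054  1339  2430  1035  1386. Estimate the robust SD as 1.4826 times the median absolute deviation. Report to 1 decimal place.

412.2 ms

Sorted: 847, 1035, 1054, 1332, 1339, 1386, 2430 → median = 1332
|x − 1332| sorted: 0, 7, 54, 278, 297, 485, 1098 → MAD = 278
Robust SD ≈ 1.4826 × 278 = 412.163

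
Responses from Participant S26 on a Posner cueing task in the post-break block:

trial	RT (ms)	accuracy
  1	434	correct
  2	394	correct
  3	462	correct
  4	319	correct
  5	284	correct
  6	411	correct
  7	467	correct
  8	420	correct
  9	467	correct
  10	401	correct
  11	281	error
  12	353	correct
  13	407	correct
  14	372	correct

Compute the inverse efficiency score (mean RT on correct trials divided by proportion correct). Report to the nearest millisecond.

Correct trials (n=13): 434, 394, 462, 319, 284, 411, 467, 420, 467, 401, 353, 407, 372
Mean correct RT = 5191/13 = 399.3077 ms
Proportion correct = 13/14
IES = 399.3077 / (13/14) = 430.024 ms

430 ms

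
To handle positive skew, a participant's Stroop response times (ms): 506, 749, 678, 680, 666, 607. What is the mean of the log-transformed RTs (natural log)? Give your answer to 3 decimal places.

ln(RT): 6.2265, 6.6187, 6.5191, 6.5221, 6.5013, 6.4085
Σ ln(RT) = 38.7963
Mean = 38.7963/6 = 6.46606

6.466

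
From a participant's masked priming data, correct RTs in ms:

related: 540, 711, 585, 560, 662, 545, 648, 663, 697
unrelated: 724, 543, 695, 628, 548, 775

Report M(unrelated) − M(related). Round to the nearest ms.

29 ms

M(related) = 5611/9 = 623.444
M(unrelated) = 3913/6 = 652.167
Difference = 652.167 − 623.444 = 28.722 ms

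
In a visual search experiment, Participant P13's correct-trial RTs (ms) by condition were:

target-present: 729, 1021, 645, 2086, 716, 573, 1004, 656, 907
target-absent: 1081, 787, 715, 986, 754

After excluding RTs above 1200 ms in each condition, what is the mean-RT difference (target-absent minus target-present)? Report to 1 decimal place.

target-present: exclude 2086
M(target-present) = 6251/8 = 781.375
M(target-absent) = 4323/5 = 864.600
Difference = 864.600 − 781.375 = 83.225 ms

83.2 ms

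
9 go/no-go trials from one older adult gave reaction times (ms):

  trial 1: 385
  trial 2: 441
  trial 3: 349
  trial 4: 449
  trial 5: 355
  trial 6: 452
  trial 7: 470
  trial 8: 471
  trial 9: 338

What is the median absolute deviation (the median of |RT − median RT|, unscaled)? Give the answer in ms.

Sorted: 338, 349, 355, 385, 441, 449, 452, 470, 471 → median = 441
|x − 441|: 56, 0, 92, 8, 86, 11, 29, 30, 103
Sorted deviations: 0, 8, 11, 29, 30, 56, 86, 92, 103 → MAD = 30

30 ms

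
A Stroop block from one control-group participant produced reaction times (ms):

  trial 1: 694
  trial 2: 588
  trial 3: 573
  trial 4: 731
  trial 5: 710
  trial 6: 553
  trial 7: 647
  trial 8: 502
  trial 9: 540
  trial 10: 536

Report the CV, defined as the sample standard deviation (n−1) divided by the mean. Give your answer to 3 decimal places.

n = 10, Σ = 6074, M = 607.4000
Σ(x−M)² = 60140.400; s = √(60140.400/9) = 81.7451
CV = 81.7451 / 607.4000 = 0.13458

0.135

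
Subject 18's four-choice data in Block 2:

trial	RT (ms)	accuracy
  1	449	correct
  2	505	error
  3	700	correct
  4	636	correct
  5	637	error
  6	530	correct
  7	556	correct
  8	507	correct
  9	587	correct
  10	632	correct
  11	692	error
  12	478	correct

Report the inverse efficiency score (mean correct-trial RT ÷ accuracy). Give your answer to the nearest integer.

752 ms

Correct trials (n=9): 449, 700, 636, 530, 556, 507, 587, 632, 478
Mean correct RT = 5075/9 = 563.8889 ms
Proportion correct = 9/12
IES = 563.8889 / (9/12) = 751.852 ms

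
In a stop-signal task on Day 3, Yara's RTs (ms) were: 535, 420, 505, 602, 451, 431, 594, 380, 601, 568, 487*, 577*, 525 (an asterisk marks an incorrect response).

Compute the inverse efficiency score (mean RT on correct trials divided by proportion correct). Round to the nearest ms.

603 ms

Correct trials (n=11): 535, 420, 505, 602, 451, 431, 594, 380, 601, 568, 525
Mean correct RT = 5612/11 = 510.1818 ms
Proportion correct = 11/13
IES = 510.1818 / (11/13) = 602.942 ms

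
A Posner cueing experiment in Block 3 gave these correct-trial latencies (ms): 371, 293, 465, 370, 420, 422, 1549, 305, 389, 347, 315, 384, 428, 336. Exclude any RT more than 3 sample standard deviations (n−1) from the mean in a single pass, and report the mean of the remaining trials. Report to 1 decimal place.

372.7 ms

n = 14, ΣRT = 6394, M = 456.714
Σ(x−M)² = 1317784.86; s = √(1317784.86/13) = 318.384
Cutoffs: 456.714 ± 3·318.384 → [-498.4, 1411.9]
Outside: 1549 → excluded.
Retained (n=13): Σ = 4845, mean = 4845/13 = 372.692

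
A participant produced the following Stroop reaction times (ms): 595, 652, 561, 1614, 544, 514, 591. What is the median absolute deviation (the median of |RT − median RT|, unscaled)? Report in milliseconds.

Sorted: 514, 544, 561, 591, 595, 652, 1614 → median = 591
|x − 591|: 4, 61, 30, 1023, 47, 77, 0
Sorted deviations: 0, 4, 30, 47, 61, 77, 1023 → MAD = 47

47 ms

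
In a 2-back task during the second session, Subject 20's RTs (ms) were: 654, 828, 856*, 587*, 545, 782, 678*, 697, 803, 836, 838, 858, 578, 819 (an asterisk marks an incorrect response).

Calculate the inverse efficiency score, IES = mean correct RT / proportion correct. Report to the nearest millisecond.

Correct trials (n=11): 654, 828, 545, 782, 697, 803, 836, 838, 858, 578, 819
Mean correct RT = 8238/11 = 748.9091 ms
Proportion correct = 11/14
IES = 748.9091 / (11/14) = 953.157 ms

953 ms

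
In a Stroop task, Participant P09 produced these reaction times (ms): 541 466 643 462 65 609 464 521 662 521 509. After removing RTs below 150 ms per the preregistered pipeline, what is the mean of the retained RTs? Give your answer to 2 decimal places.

539.80 ms

Excluded: 65
Retained (n=10): Σ = 5398
Mean = 5398/10 = 539.8000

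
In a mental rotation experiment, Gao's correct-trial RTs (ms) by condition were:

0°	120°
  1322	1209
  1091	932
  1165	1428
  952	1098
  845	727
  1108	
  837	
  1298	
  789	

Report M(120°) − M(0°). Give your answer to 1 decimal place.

33.6 ms

M(0°) = 9407/9 = 1045.222
M(120°) = 5394/5 = 1078.800
Difference = 1078.800 − 1045.222 = 33.578 ms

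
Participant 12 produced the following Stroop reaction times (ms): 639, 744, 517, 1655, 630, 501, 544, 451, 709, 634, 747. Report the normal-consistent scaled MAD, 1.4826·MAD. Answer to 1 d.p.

163.1 ms

Sorted: 451, 501, 517, 544, 630, 634, 639, 709, 744, 747, 1655 → median = 634
|x − 634| sorted: 0, 4, 5, 75, 90, 110, 113, 117, 133, 183, 1021 → MAD = 110
Robust SD ≈ 1.4826 × 110 = 163.086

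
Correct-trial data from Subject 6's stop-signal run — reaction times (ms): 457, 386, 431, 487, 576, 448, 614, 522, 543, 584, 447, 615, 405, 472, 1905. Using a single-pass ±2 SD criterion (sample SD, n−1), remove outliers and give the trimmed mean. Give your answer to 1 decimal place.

499.1 ms

n = 15, ΣRT = 8892, M = 592.800
Σ(x−M)² = 1921330.40; s = √(1921330.40/14) = 370.456
Cutoffs: 592.800 ± 2·370.456 → [-148.1, 1333.7]
Outside: 1905 → excluded.
Retained (n=14): Σ = 6987, mean = 6987/14 = 499.071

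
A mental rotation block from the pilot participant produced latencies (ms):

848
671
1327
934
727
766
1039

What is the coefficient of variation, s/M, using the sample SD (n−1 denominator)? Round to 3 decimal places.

0.250

n = 7, Σ = 6312, M = 901.7143
Σ(x−M)² = 305815.429; s = √(305815.429/6) = 225.7637
CV = 225.7637 / 901.7143 = 0.25037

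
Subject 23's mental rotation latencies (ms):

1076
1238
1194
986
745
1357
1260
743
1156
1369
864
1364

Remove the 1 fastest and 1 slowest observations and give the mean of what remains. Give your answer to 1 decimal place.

1124.0 ms

Sorted: 743, 745, 864, 986, 1076, 1156, 1194, 1238, 1260, 1357, 1364, 1369
Drop lowest 1 (743) and highest 1 (1369)
Remaining (n=10): Σ = 11240, mean = 11240/10 = 1124.000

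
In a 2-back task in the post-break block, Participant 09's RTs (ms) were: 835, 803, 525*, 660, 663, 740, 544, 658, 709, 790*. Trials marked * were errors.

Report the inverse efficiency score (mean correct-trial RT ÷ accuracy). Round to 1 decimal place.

Correct trials (n=8): 835, 803, 660, 663, 740, 544, 658, 709
Mean correct RT = 5612/8 = 701.5000 ms
Proportion correct = 8/10
IES = 701.5000 / (8/10) = 876.875 ms

876.9 ms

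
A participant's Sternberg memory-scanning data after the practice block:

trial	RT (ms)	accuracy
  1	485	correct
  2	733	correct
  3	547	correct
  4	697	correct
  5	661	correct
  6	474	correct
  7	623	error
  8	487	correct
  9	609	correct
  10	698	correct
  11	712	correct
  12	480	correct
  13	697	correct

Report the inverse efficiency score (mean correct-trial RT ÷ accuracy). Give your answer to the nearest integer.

657 ms

Correct trials (n=12): 485, 733, 547, 697, 661, 474, 487, 609, 698, 712, 480, 697
Mean correct RT = 7280/12 = 606.6667 ms
Proportion correct = 12/13
IES = 606.6667 / (12/13) = 657.222 ms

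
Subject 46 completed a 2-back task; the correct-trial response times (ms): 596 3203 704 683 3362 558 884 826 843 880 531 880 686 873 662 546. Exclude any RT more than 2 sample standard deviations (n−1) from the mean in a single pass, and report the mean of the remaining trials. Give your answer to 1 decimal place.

725.1 ms

n = 16, ΣRT = 16717, M = 1044.812
Σ(x−M)² = 11699034.44; s = √(11699034.44/15) = 883.140
Cutoffs: 1044.812 ± 2·883.140 → [-721.5, 2811.1]
Outside: 3203, 3362 → excluded.
Retained (n=14): Σ = 10152, mean = 10152/14 = 725.143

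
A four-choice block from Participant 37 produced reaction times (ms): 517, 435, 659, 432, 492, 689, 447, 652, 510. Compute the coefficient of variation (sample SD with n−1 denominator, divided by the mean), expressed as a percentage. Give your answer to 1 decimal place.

19.1%

n = 9, Σ = 4833, M = 537.0000
Σ(x−M)² = 83896.000; s = √(83896.000/8) = 102.4061
CV = 102.4061 / 537.0000 = 0.19070 = 19.070%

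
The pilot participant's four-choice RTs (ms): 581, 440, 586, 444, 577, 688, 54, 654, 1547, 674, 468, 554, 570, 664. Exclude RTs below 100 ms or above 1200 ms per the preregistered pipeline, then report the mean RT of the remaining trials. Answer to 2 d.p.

Excluded: 54, 1547
Retained (n=12): Σ = 6900
Mean = 6900/12 = 575.0000

575.00 ms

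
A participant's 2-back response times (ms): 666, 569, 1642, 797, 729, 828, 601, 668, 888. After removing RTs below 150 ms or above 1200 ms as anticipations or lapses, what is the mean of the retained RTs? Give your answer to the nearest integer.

Excluded: 1642
Retained (n=8): Σ = 5746
Mean = 5746/8 = 718.2500

718 ms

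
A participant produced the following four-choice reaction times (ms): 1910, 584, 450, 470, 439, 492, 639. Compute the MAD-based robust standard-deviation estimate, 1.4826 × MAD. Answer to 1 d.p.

78.6 ms

Sorted: 439, 450, 470, 492, 584, 639, 1910 → median = 492
|x − 492| sorted: 0, 22, 42, 53, 92, 147, 1418 → MAD = 53
Robust SD ≈ 1.4826 × 53 = 78.578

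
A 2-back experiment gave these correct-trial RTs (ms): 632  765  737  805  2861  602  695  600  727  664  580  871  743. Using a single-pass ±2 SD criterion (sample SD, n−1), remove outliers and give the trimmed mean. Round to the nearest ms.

702 ms

n = 13, ΣRT = 11282, M = 867.846
Σ(x−M)² = 4392067.69; s = √(4392067.69/12) = 604.984
Cutoffs: 867.846 ± 2·604.984 → [-342.1, 2077.8]
Outside: 2861 → excluded.
Retained (n=12): Σ = 8421, mean = 8421/12 = 701.750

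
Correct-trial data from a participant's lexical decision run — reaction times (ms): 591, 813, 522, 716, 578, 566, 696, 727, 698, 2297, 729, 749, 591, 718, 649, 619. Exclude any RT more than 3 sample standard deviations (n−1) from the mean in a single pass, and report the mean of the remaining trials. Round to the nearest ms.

664 ms

n = 16, ΣRT = 12259, M = 766.188
Σ(x−M)² = 2595104.44; s = √(2595104.44/15) = 415.941
Cutoffs: 766.188 ± 3·415.941 → [-481.6, 2014.0]
Outside: 2297 → excluded.
Retained (n=15): Σ = 9962, mean = 9962/15 = 664.133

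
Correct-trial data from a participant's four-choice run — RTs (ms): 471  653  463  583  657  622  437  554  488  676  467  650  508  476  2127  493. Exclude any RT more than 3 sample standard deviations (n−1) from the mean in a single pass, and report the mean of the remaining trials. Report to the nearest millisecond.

547 ms

n = 16, ΣRT = 10325, M = 645.312
Σ(x−M)² = 2443601.44; s = √(2443601.44/15) = 403.617
Cutoffs: 645.312 ± 3·403.617 → [-565.5, 1856.2]
Outside: 2127 → excluded.
Retained (n=15): Σ = 8198, mean = 8198/15 = 546.533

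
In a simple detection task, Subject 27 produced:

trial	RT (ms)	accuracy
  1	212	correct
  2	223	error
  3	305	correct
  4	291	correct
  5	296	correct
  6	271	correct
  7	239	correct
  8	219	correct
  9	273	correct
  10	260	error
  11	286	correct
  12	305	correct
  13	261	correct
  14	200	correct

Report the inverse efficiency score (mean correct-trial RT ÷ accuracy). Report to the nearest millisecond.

307 ms

Correct trials (n=12): 212, 305, 291, 296, 271, 239, 219, 273, 286, 305, 261, 200
Mean correct RT = 3158/12 = 263.1667 ms
Proportion correct = 12/14
IES = 263.1667 / (12/14) = 307.028 ms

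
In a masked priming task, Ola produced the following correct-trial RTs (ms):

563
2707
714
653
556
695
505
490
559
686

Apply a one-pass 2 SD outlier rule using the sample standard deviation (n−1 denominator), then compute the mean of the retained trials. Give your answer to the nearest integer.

n = 10, ΣRT = 8128, M = 812.800
Σ(x−M)² = 4044947.60; s = √(4044947.60/9) = 670.402
Cutoffs: 812.800 ± 2·670.402 → [-528.0, 2153.6]
Outside: 2707 → excluded.
Retained (n=9): Σ = 5421, mean = 5421/9 = 602.333

602 ms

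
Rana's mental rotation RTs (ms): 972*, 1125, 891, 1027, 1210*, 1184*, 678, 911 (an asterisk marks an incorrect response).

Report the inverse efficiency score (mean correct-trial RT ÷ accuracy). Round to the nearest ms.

Correct trials (n=5): 1125, 891, 1027, 678, 911
Mean correct RT = 4632/5 = 926.4000 ms
Proportion correct = 5/8
IES = 926.4000 / (5/8) = 1482.240 ms

1482 ms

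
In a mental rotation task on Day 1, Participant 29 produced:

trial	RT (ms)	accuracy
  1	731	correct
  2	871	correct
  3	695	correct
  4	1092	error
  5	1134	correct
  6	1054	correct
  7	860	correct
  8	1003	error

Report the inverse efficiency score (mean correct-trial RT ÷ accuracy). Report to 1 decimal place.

Correct trials (n=6): 731, 871, 695, 1134, 1054, 860
Mean correct RT = 5345/6 = 890.8333 ms
Proportion correct = 6/8
IES = 890.8333 / (6/8) = 1187.778 ms

1187.8 ms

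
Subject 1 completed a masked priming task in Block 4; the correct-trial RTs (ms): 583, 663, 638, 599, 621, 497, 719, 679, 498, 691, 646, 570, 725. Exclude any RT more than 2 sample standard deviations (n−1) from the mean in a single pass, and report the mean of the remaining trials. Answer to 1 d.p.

n = 13, ΣRT = 8129, M = 625.308
Σ(x−M)² = 66154.77; s = √(66154.77/12) = 74.249
Cutoffs: 625.308 ± 2·74.249 → [476.8, 773.8]
No RTs fall outside the cutoffs; all 13 retained. Mean = 8129/13 = 625.308

625.3 ms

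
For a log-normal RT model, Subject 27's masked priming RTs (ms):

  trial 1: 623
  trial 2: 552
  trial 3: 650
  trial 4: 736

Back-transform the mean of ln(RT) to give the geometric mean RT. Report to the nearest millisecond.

637 ms

ln(RT): 6.4345, 6.3135, 6.4770, 6.6012
Mean ln(RT) = 25.8263/4 = 6.45657
Geometric mean = exp(6.45657) = 636.88 ms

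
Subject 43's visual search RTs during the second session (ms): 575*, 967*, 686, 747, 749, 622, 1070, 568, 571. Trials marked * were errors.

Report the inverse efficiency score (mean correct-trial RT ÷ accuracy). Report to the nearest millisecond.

Correct trials (n=7): 686, 747, 749, 622, 1070, 568, 571
Mean correct RT = 5013/7 = 716.1429 ms
Proportion correct = 7/9
IES = 716.1429 / (7/9) = 920.755 ms

921 ms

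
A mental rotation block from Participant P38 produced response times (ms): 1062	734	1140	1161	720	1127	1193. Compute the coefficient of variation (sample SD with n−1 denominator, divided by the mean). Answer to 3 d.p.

0.200

n = 7, Σ = 7137, M = 1019.5714
Σ(x−M)² = 249217.714; s = √(249217.714/6) = 203.8045
CV = 203.8045 / 1019.5714 = 0.19989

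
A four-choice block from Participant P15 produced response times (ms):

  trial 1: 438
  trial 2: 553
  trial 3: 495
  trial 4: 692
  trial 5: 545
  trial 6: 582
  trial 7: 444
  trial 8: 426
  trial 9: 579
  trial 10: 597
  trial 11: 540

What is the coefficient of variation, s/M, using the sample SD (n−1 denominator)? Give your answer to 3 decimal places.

0.150

n = 11, Σ = 5891, M = 535.5455
Σ(x−M)² = 64254.727; s = √(64254.727/10) = 80.1590
CV = 80.1590 / 535.5455 = 0.14968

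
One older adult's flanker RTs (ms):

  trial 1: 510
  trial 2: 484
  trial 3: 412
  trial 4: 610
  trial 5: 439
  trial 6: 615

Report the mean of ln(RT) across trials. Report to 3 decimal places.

ln(RT): 6.2344, 6.1821, 6.0210, 6.4135, 6.0845, 6.4216
Σ ln(RT) = 37.3571
Mean = 37.3571/6 = 6.22618

6.226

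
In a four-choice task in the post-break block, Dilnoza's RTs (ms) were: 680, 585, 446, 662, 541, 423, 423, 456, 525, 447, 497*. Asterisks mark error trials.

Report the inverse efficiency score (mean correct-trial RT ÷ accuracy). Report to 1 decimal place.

570.7 ms

Correct trials (n=10): 680, 585, 446, 662, 541, 423, 423, 456, 525, 447
Mean correct RT = 5188/10 = 518.8000 ms
Proportion correct = 10/11
IES = 518.8000 / (10/11) = 570.680 ms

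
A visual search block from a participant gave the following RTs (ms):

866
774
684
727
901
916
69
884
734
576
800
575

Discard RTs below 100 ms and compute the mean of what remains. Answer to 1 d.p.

767.0 ms

Excluded: 69
Retained (n=11): Σ = 8437
Mean = 8437/11 = 767.0000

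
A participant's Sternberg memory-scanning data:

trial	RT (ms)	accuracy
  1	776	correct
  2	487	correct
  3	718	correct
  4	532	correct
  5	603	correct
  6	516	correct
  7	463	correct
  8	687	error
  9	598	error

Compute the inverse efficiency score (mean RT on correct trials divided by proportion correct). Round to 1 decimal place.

752.1 ms

Correct trials (n=7): 776, 487, 718, 532, 603, 516, 463
Mean correct RT = 4095/7 = 585.0000 ms
Proportion correct = 7/9
IES = 585.0000 / (7/9) = 752.143 ms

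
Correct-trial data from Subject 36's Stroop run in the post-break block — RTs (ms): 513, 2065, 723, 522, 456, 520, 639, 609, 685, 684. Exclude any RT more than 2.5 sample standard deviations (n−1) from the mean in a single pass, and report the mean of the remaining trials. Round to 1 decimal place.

594.6 ms

n = 10, ΣRT = 7416, M = 741.600
Σ(x−M)² = 2017520.40; s = √(2017520.40/9) = 473.465
Cutoffs: 741.600 ± 2.5·473.465 → [-442.1, 1925.3]
Outside: 2065 → excluded.
Retained (n=9): Σ = 5351, mean = 5351/9 = 594.556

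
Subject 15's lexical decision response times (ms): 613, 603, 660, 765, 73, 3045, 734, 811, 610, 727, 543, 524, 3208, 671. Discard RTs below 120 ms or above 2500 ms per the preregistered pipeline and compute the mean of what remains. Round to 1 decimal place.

Excluded: 73, 3045, 3208
Retained (n=11): Σ = 7261
Mean = 7261/11 = 660.0909

660.1 ms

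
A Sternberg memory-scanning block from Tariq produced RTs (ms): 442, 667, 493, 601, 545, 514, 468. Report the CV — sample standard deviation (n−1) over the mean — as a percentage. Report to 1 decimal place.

14.8%

n = 7, Σ = 3730, M = 532.8571
Σ(x−M)² = 37190.857; s = √(37190.857/6) = 78.7304
CV = 78.7304 / 532.8571 = 0.14775 = 14.775%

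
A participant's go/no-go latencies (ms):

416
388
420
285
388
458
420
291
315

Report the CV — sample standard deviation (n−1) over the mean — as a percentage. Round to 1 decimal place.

n = 9, Σ = 3381, M = 375.6667
Σ(x−M)² = 31710.000; s = √(31710.000/8) = 62.9583
CV = 62.9583 / 375.6667 = 0.16759 = 16.759%

16.8%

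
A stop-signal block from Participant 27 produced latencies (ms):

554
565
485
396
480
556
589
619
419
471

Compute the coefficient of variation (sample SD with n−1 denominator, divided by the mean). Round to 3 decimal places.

n = 10, Σ = 5134, M = 513.4000
Σ(x−M)² = 49406.400; s = √(49406.400/9) = 74.0918
CV = 74.0918 / 513.4000 = 0.14432

0.144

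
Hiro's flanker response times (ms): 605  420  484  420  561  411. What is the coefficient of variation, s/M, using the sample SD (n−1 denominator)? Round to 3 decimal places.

n = 6, Σ = 2901, M = 483.5000
Σ(x−M)² = 34089.500; s = √(34089.500/5) = 82.5706
CV = 82.5706 / 483.5000 = 0.17078

0.171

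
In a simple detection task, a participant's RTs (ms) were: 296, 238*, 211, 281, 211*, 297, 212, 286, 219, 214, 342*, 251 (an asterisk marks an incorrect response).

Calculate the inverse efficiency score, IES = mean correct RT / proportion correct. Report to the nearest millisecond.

Correct trials (n=9): 296, 211, 281, 297, 212, 286, 219, 214, 251
Mean correct RT = 2267/9 = 251.8889 ms
Proportion correct = 9/12
IES = 251.8889 / (9/12) = 335.852 ms

336 ms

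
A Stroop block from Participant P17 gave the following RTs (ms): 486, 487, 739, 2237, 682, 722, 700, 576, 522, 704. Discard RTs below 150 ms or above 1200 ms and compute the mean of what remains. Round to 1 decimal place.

Excluded: 2237
Retained (n=9): Σ = 5618
Mean = 5618/9 = 624.2222

624.2 ms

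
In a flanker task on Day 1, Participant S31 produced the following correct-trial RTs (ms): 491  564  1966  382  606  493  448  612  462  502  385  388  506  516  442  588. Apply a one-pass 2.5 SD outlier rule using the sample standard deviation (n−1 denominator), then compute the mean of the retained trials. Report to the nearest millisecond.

492 ms

n = 16, ΣRT = 9351, M = 584.438
Σ(x−M)² = 2118331.94; s = √(2118331.94/15) = 375.795
Cutoffs: 584.438 ± 2.5·375.795 → [-355.1, 1523.9]
Outside: 1966 → excluded.
Retained (n=15): Σ = 7385, mean = 7385/15 = 492.333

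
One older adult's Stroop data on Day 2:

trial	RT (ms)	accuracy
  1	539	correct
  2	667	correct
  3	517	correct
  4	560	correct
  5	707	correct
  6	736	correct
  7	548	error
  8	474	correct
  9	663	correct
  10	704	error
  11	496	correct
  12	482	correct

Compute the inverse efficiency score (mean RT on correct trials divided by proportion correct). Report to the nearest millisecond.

701 ms

Correct trials (n=10): 539, 667, 517, 560, 707, 736, 474, 663, 496, 482
Mean correct RT = 5841/10 = 584.1000 ms
Proportion correct = 10/12
IES = 584.1000 / (10/12) = 700.920 ms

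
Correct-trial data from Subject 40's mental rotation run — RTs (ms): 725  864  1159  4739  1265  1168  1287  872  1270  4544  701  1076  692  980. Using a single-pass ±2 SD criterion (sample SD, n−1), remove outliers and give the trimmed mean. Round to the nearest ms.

n = 14, ΣRT = 21342, M = 1524.429
Σ(x−M)² = 23269647.43; s = √(23269647.43/13) = 1337.899
Cutoffs: 1524.429 ± 2·1337.899 → [-1151.4, 4200.2]
Outside: 4544, 4739 → excluded.
Retained (n=12): Σ = 12059, mean = 12059/12 = 1004.917

1005 ms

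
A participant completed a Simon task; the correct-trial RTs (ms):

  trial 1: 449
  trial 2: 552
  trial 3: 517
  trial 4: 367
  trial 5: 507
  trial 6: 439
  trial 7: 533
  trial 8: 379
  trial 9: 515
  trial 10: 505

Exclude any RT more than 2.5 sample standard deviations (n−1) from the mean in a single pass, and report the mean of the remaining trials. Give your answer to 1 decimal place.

476.3 ms

n = 10, ΣRT = 4763, M = 476.300
Σ(x−M)² = 37416.10; s = √(37416.10/9) = 64.477
Cutoffs: 476.300 ± 2.5·64.477 → [315.1, 637.5]
No RTs fall outside the cutoffs; all 10 retained. Mean = 4763/10 = 476.300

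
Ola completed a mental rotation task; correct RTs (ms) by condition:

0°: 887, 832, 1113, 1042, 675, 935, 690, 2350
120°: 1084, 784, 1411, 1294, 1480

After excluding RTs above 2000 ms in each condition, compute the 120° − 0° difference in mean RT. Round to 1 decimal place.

0°: exclude 2350
M(0°) = 6174/7 = 882.000
M(120°) = 6053/5 = 1210.600
Difference = 1210.600 − 882.000 = 328.600 ms

328.6 ms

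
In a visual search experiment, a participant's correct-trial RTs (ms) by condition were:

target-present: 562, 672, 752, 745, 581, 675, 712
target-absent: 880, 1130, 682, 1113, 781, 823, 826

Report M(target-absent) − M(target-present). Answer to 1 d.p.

219.4 ms

M(target-present) = 4699/7 = 671.286
M(target-absent) = 6235/7 = 890.714
Difference = 890.714 − 671.286 = 219.429 ms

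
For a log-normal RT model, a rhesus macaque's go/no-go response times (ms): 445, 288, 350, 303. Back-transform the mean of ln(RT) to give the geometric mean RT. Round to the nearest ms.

341 ms

ln(RT): 6.0981, 5.6630, 5.8579, 5.7137
Mean ln(RT) = 23.3327/4 = 5.83318
Geometric mean = exp(5.83318) = 341.44 ms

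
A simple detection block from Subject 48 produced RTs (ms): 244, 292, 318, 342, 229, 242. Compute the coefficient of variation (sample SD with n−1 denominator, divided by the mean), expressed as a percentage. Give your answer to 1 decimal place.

16.7%

n = 6, Σ = 1667, M = 277.8333
Σ(x−M)² = 10744.833; s = √(10744.833/5) = 46.3569
CV = 46.3569 / 277.8333 = 0.16685 = 16.685%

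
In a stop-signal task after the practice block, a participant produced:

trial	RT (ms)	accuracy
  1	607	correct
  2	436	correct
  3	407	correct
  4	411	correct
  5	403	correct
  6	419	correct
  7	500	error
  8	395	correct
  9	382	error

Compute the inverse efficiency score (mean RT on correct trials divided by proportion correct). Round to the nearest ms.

Correct trials (n=7): 607, 436, 407, 411, 403, 419, 395
Mean correct RT = 3078/7 = 439.7143 ms
Proportion correct = 7/9
IES = 439.7143 / (7/9) = 565.347 ms

565 ms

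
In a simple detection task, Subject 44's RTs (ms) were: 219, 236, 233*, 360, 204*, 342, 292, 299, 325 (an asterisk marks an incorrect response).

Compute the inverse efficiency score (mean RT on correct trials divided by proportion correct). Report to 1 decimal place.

Correct trials (n=7): 219, 236, 360, 342, 292, 299, 325
Mean correct RT = 2073/7 = 296.1429 ms
Proportion correct = 7/9
IES = 296.1429 / (7/9) = 380.755 ms

380.8 ms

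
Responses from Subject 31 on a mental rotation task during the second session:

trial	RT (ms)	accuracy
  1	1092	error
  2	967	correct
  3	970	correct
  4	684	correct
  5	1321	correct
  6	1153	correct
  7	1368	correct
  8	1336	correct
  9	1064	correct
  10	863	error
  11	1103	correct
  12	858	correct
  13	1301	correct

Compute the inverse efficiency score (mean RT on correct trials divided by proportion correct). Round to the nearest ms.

1303 ms

Correct trials (n=11): 967, 970, 684, 1321, 1153, 1368, 1336, 1064, 1103, 858, 1301
Mean correct RT = 12125/11 = 1102.2727 ms
Proportion correct = 11/13
IES = 1102.2727 / (11/13) = 1302.686 ms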